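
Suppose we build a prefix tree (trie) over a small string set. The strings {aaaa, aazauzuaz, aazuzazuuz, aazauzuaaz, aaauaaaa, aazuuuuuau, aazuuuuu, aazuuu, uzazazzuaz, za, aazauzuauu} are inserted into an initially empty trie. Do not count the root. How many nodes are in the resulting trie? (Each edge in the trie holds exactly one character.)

45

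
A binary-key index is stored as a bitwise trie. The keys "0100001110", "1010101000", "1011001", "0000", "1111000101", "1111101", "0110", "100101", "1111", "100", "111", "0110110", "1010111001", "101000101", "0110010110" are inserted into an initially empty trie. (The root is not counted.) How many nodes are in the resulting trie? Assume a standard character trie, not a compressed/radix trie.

64

Trace insertions, counting only characters that open a new branch:
  "0100001110" → 10 new (0, 1, 0, 0, 0, 0, 1, 1, 1, 0)
  "1010101000" → 10 new (1, 0, 1, 0, 1, 0, 1, 0, 0, 0)
  "1011001" → prefix "101" already present; 4 new (1, 0, 0, 1)
  "0000" → prefix "0" already present; 3 new (0, 0, 0)
  "1111000101" → prefix "1" already present; 9 new (1, 1, 1, 0, 0, 0, 1, 0, 1)
  "1111101" → prefix "1111" already present; 3 new (1, 0, 1)
  "0110" → prefix "01" already present; 2 new (1, 0)
  "100101" → prefix "10" already present; 4 new (0, 1, 0, 1)
  "1111" → prefix "1111" already present; 0 new (none)
  "100" → prefix "100" already present; 0 new (none)
  "111" → prefix "111" already present; 0 new (none)
  "0110110" → prefix "0110" already present; 3 new (1, 1, 0)
  "1010111001" → prefix "10101" already present; 5 new (1, 1, 0, 0, 1)
  "101000101" → prefix "1010" already present; 5 new (0, 0, 1, 0, 1)
  "0110010110" → prefix "0110" already present; 6 new (0, 1, 0, 1, 1, 0)
Total nodes = 10 + 10 + 4 + 3 + 9 + 3 + 2 + 4 + 0 + 0 + 0 + 3 + 5 + 5 + 6 = 64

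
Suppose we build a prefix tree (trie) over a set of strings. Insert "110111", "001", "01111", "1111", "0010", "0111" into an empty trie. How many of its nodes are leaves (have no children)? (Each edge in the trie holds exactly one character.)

4

Leaves are exactly the stored words that no other stored word extends.
Those words: "0010", "01111", "110111", "1111"
Leaf count: 4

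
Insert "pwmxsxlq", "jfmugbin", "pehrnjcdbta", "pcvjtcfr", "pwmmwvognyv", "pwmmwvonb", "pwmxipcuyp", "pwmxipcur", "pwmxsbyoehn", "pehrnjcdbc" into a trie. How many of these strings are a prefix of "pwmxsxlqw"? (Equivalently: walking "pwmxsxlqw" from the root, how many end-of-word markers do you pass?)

Traverse "pwmxsxlqw" character by character; count nodes along the way that are marked as word ends.
Prefixes of the query that are stored words: "pwmxsxlq"
Count: 1

1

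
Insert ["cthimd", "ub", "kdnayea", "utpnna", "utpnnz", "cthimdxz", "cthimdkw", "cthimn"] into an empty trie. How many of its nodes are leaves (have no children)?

7

A leaf is a node with no children — equivalently, the end of a word that is not a proper prefix of any other stored word.
Those words: "cthimdkw", "cthimdxz", "cthimn", "kdnayea", "ub", "utpnna", "utpnnz"
Leaf count: 7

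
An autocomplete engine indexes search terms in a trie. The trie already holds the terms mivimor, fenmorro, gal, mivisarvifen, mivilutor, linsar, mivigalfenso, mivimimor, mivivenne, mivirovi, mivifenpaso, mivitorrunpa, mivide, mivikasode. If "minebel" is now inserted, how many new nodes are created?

5

"mi" is already a path in the trie; the remaining "nebel" must be added.
So 7 − 2 = 5 new nodes.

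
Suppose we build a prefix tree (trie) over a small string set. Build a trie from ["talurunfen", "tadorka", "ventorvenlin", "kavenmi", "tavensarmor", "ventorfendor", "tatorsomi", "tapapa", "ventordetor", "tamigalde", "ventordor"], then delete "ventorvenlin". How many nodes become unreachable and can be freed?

6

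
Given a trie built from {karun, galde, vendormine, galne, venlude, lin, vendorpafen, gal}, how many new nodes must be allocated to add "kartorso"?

5

The longest prefix of "kartorso" already in the trie is "kar" (length 3).
So 8 − 3 = 5 new nodes.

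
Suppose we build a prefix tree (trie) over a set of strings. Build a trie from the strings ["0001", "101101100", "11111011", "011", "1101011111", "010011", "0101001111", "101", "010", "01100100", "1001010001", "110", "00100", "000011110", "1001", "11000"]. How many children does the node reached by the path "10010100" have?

The children of the "10010100" node are the distinct next characters among strings starting with "10010100".
Distinct next characters after "10010100": 0.
That node has 1 child edge.

1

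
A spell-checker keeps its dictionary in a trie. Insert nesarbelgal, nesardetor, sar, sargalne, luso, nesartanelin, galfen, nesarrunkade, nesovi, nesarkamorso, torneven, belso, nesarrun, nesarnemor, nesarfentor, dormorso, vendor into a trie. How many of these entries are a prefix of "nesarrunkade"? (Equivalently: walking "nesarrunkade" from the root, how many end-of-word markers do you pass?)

2

Check each prefix of "nesarrunkade" against the stored set — each match is an end-marker on the path.
Prefixes of the query that are stored words: "nesarrun", "nesarrunkade"
Count: 2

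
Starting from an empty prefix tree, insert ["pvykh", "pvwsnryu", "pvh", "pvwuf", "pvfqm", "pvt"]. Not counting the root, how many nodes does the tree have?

18

Count nodes per top-level branch (shared prefixes stored once):
  'p'-branch (pvfqm, pvh, pvt, pvwsnryu, pvwuf, pvykh): 18 nodes
Sum: 18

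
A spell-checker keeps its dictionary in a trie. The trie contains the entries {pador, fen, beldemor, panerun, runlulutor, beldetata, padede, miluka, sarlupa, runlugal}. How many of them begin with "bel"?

2

Walk to "bel"; the words in its subtree are exactly those with that prefix.
Matches: "beldemor", "beldetata"
Count: 2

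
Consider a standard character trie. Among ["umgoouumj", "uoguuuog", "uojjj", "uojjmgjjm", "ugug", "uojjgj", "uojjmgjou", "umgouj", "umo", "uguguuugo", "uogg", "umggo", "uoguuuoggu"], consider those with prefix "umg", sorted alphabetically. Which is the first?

DFS of the "umg" subtree visits, in order: "umggo", "umgoouumj", "umgouj"
The 1st is umggo.

umggo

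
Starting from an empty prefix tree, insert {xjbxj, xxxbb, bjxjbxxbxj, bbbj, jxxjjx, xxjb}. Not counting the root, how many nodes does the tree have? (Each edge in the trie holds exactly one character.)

Count nodes per top-level branch (shared prefixes stored once):
  'b'-branch (bbbj, bjxjbxxbxj): 13 nodes
  'j'-branch (jxxjjx): 6 nodes
  'x'-branch (xjbxj, xxjb, xxxbb): 11 nodes
Sum: 30

30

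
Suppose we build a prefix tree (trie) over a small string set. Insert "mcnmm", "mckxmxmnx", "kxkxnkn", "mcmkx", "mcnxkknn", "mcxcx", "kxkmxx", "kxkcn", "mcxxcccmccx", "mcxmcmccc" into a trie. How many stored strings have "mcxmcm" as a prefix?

Walk to "mcxmcm"; the words in its subtree are exactly those with that prefix.
Words under "mcxmcm": mcxmcmccc
Count: 1

1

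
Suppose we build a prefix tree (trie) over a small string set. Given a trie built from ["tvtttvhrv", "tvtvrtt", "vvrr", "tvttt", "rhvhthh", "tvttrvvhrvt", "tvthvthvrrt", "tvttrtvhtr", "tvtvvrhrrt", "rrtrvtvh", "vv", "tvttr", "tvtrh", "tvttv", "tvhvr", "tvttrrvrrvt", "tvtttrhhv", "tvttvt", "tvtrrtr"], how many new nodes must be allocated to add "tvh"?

0

"tvh" is already a full path in the trie; only an end-marker is added.
No new nodes are needed: 0.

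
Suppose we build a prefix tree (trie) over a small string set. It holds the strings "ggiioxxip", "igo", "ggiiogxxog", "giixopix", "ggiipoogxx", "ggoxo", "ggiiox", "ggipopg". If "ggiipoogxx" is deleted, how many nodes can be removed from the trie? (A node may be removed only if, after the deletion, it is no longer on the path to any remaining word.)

6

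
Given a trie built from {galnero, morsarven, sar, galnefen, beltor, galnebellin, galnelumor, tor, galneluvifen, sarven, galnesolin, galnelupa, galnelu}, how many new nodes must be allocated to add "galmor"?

3

"gal" is already a path in the trie; the remaining "mor" must be added.
New nodes needed: |"galmor"| − 3 = 6 − 3 = 3.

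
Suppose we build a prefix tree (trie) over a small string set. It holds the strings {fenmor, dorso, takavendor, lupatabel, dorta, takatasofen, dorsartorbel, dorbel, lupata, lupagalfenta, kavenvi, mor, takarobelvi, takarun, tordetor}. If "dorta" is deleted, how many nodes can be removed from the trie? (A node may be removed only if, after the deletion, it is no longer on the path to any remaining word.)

Walk "dorta" from the leaf back toward the root, removing each node that no remaining word uses.
The suffix "ta" (2 nodes) is used only by "dorta"; the node for "dor" still has the child "s", so pruning stops there.
Nodes removed: 2

2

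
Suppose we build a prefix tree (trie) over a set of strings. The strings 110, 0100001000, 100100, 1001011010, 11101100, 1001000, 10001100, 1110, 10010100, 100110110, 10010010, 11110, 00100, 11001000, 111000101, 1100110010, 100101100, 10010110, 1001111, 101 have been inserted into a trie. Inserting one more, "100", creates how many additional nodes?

"100" is already a full path in the trie; only an end-marker is added.
No new nodes are needed: 0.

0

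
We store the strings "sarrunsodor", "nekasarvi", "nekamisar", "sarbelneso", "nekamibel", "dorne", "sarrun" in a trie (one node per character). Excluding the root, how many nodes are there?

Insert word by word; a character creates a node only if that edge doesn't already exist:
  "sarrunsodor" → 11 new (s, a, r, r, u, n, s, o, d, o, r)
  "nekasarvi" → 9 new (n, e, k, a, s, a, r, v, i)
  "nekamisar" → prefix "neka" already present; 5 new (m, i, s, a, r)
  "sarbelneso" → prefix "sar" already present; 7 new (b, e, l, n, e, s, o)
  "nekamibel" → prefix "nekami" already present; 3 new (b, e, l)
  "dorne" → 5 new (d, o, r, n, e)
  "sarrun" → prefix "sarrun" already present; 0 new (none)
Total nodes = 11 + 9 + 5 + 7 + 3 + 5 + 0 = 40

40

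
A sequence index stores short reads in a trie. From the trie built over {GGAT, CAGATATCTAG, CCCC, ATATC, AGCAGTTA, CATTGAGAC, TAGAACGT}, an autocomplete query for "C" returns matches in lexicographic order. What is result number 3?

CCCC

Words with prefix "C", in lexicographic order: "CAGATATCTAG", "CATTGAGAC", "CCCC"
Position 3: CCCC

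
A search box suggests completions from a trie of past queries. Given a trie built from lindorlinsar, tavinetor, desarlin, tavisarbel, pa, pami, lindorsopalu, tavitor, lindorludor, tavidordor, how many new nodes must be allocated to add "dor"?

Walking "dor" from the root, the first 1 characters ("d") follow existing edges; "o" is the first miss.
New nodes needed: |"dor"| − 1 = 3 − 1 = 2.

2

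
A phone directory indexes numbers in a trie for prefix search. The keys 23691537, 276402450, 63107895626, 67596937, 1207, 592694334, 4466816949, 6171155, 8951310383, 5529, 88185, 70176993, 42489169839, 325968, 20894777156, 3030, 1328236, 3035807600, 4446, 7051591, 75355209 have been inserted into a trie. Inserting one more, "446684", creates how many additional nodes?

Walking "446684" from the root, the first 5 characters ("44668") follow existing edges; "4" is the first miss.
Each of the 1 remaining characters creates one node.

1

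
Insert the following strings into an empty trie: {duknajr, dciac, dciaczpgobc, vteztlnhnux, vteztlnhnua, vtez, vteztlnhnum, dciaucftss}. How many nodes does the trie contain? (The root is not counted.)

Insert word by word; a character creates a node only if that edge doesn't already exist:
  "duknajr" → 7 new (d, u, k, n, a, j, r)
  "dciac" → prefix "d" already present; 4 new (c, i, a, c)
  "dciaczpgobc" → prefix "dciac" already present; 6 new (z, p, g, o, b, c)
  "vteztlnhnux" → 11 new (v, t, e, z, t, l, n, h, n, u, x)
  "vteztlnhnua" → prefix "vteztlnhnu" already present; 1 new (a)
  "vtez" → prefix "vtez" already present; 0 new (none)
  "vteztlnhnum" → prefix "vteztlnhnu" already present; 1 new (m)
  "dciaucftss" → prefix "dcia" already present; 6 new (u, c, f, t, s, s)
Total nodes = 7 + 4 + 6 + 11 + 1 + 0 + 1 + 6 = 36

36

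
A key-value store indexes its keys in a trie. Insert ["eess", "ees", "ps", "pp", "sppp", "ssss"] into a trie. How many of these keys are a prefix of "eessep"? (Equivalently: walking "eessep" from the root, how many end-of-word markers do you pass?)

Check each prefix of "eessep" against the stored set — each match is an end-marker on the path.
Prefixes of the query that are stored words: "ees", "eess"
Count: 2

2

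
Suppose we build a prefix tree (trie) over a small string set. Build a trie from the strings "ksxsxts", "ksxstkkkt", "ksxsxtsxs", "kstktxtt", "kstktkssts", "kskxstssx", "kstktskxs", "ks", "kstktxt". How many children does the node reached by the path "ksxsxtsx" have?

1

Follow the path "ksxsxtsx" to its node, then look at its outgoing edges.
Distinct next characters after "ksxsxtsx": s.
That node has 1 child edge.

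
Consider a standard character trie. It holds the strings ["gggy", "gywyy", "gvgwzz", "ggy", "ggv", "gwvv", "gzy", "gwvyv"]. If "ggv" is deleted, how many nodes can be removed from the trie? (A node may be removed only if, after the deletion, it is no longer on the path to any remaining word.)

1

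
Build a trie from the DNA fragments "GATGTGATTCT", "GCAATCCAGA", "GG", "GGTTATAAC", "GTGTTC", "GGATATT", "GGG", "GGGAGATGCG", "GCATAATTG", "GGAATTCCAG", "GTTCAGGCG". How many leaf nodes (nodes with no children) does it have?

Leaves are exactly the stored words that no other stored word extends.
Those words: "GATGTGATTCT", "GCAATCCAGA", "GCATAATTG", "GGAATTCCAG", "GGATATT", "GGGAGATGCG", "GGTTATAAC", "GTGTTC", "GTTCAGGCG"
Leaf count: 9

9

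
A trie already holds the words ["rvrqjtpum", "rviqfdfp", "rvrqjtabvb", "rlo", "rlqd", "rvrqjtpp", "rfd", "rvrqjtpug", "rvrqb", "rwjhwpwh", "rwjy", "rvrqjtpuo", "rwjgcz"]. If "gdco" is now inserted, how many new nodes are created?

No existing word starts with "g", so every character of "gdco" needs a new node.
4 − 0 = 4 new nodes.

4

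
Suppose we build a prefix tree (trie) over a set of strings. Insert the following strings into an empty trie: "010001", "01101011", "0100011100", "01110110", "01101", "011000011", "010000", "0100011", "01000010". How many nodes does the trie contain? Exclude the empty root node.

29

Insert word by word; a character creates a node only if that edge doesn't already exist:
  "010001" → 6 new (0, 1, 0, 0, 0, 1)
  "01101011" → prefix "01" already present; 6 new (1, 0, 1, 0, 1, 1)
  "0100011100" → prefix "010001" already present; 4 new (1, 1, 0, 0)
  "01110110" → prefix "011" already present; 5 new (1, 0, 1, 1, 0)
  "01101" → prefix "01101" already present; 0 new (none)
  "011000011" → prefix "0110" already present; 5 new (0, 0, 0, 1, 1)
  "010000" → prefix "01000" already present; 1 new (0)
  "0100011" → prefix "0100011" already present; 0 new (none)
  "01000010" → prefix "010000" already present; 2 new (1, 0)
Total nodes = 6 + 6 + 4 + 5 + 0 + 5 + 1 + 0 + 2 = 29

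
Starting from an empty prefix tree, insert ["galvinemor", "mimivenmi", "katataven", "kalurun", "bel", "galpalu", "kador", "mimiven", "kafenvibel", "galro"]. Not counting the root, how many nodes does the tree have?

Insert word by word; a character creates a node only if that edge doesn't already exist:
  "galvinemor" → 10 new (g, a, l, v, i, n, e, m, o, r)
  "mimivenmi" → 9 new (m, i, m, i, v, e, n, m, i)
  "katataven" → 9 new (k, a, t, a, t, a, v, e, n)
  "kalurun" → prefix "ka" already present; 5 new (l, u, r, u, n)
  "bel" → 3 new (b, e, l)
  "galpalu" → prefix "gal" already present; 4 new (p, a, l, u)
  "kador" → prefix "ka" already present; 3 new (d, o, r)
  "mimiven" → prefix "mimiven" already present; 0 new (none)
  "kafenvibel" → prefix "ka" already present; 8 new (f, e, n, v, i, b, e, l)
  "galro" → prefix "gal" already present; 2 new (r, o)
Total nodes = 10 + 9 + 9 + 5 + 3 + 4 + 3 + 0 + 8 + 2 = 53

53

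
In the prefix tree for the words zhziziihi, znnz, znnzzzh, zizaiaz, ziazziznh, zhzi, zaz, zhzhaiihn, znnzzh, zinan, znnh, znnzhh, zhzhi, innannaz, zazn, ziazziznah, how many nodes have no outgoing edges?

A leaf is a node with no children — equivalently, the end of a word that is not a proper prefix of any other stored word.
Those words: "innannaz", "zazn", "zhzhaiihn", "zhzhi", "zhziziihi", "ziazziznah", "ziazziznh", "zinan", "zizaiaz", "znnh", "znnzhh", "znnzzh", "znnzzzh"
Leaf count: 13

13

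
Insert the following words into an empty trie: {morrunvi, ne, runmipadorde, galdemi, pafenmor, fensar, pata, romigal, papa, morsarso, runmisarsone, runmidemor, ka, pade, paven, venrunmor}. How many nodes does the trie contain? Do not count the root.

Trace insertions, counting only characters that open a new branch:
  "morrunvi" → 8 new (m, o, r, r, u, n, v, i)
  "ne" → 2 new (n, e)
  "runmipadorde" → 12 new (r, u, n, m, i, p, a, d, o, r, d, e)
  "galdemi" → 7 new (g, a, l, d, e, m, i)
  "pafenmor" → 8 new (p, a, f, e, n, m, o, r)
  "fensar" → 6 new (f, e, n, s, a, r)
  "pata" → prefix "pa" already present; 2 new (t, a)
  "romigal" → prefix "r" already present; 6 new (o, m, i, g, a, l)
  "papa" → prefix "pa" already present; 2 new (p, a)
  "morsarso" → prefix "mor" already present; 5 new (s, a, r, s, o)
  "runmisarsone" → prefix "runmi" already present; 7 new (s, a, r, s, o, n, e)
  "runmidemor" → prefix "runmi" already present; 5 new (d, e, m, o, r)
  "ka" → 2 new (k, a)
  "pade" → prefix "pa" already present; 2 new (d, e)
  "paven" → prefix "pa" already present; 3 new (v, e, n)
  "venrunmor" → 9 new (v, e, n, r, u, n, m, o, r)
Total nodes = 8 + 2 + 12 + 7 + 8 + 6 + 2 + 6 + 2 + 5 + 7 + 5 + 2 + 2 + 3 + 9 = 86

86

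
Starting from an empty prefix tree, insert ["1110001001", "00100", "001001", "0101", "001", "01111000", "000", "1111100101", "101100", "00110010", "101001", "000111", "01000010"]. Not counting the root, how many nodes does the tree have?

Insert word by word; a character creates a node only if that edge doesn't already exist:
  "1110001001" → 10 new (1, 1, 1, 0, 0, 0, 1, 0, 0, 1)
  "00100" → 5 new (0, 0, 1, 0, 0)
  "001001" → prefix "00100" already present; 1 new (1)
  "0101" → prefix "0" already present; 3 new (1, 0, 1)
  "001" → prefix "001" already present; 0 new (none)
  "01111000" → prefix "01" already present; 6 new (1, 1, 1, 0, 0, 0)
  "000" → prefix "00" already present; 1 new (0)
  "1111100101" → prefix "111" already present; 7 new (1, 1, 0, 0, 1, 0, 1)
  "101100" → prefix "1" already present; 5 new (0, 1, 1, 0, 0)
  "00110010" → prefix "001" already present; 5 new (1, 0, 0, 1, 0)
  "101001" → prefix "101" already present; 3 new (0, 0, 1)
  "000111" → prefix "000" already present; 3 new (1, 1, 1)
  "01000010" → prefix "010" already present; 5 new (0, 0, 0, 1, 0)
Total nodes = 10 + 5 + 1 + 3 + 0 + 6 + 1 + 7 + 5 + 5 + 3 + 3 + 5 = 54

54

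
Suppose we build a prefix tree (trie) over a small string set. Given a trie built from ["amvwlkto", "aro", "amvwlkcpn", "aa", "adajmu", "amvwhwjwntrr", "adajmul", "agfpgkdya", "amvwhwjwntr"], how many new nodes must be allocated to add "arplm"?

The longest prefix of "arplm" already in the trie is "ar" (length 2).
New nodes needed: |"arplm"| − 2 = 5 − 2 = 3.

3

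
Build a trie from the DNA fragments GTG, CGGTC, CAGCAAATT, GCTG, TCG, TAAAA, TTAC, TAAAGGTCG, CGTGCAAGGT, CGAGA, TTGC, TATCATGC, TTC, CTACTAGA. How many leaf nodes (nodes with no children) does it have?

Leaves are exactly the stored words that no other stored word extends.
Those words: "CAGCAAATT", "CGAGA", "CGGTC", "CGTGCAAGGT", "CTACTAGA", "GCTG", "GTG", "TAAAA", "TAAAGGTCG", "TATCATGC", "TCG", "TTAC", "TTC", "TTGC"
Leaf count: 14

14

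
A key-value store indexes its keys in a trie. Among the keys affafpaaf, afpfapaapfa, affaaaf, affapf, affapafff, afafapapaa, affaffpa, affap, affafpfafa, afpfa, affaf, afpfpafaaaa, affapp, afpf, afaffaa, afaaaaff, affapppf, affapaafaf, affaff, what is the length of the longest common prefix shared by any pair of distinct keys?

Equivalently: take the maximum, over all pairs, of their longest common prefix length.
"affaff" and "affaffpa" agree on "affaff" (6 characters) before diverging; nothing deeper is shared.
Longest shared-prefix length: 6

6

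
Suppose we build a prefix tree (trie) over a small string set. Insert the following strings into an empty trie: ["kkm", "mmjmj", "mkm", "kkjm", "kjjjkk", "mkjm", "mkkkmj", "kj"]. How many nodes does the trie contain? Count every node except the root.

Trace insertions, counting only characters that open a new branch:
  "kkm" → 3 new (k, k, m)
  "mmjmj" → 5 new (m, m, j, m, j)
  "mkm" → prefix "m" already present; 2 new (k, m)
  "kkjm" → prefix "kk" already present; 2 new (j, m)
  "kjjjkk" → prefix "k" already present; 5 new (j, j, j, k, k)
  "mkjm" → prefix "mk" already present; 2 new (j, m)
  "mkkkmj" → prefix "mk" already present; 4 new (k, k, m, j)
  "kj" → prefix "kj" already present; 0 new (none)
Total nodes = 3 + 5 + 2 + 2 + 5 + 2 + 4 + 0 = 23

23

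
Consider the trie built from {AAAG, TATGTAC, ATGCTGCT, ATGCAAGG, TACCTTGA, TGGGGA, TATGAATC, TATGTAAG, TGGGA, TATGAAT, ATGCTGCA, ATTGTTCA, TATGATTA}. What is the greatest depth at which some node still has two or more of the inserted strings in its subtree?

7

The deepest shared node is where two words last agree before diverging.
"ATGCTGCA" and "ATGCTGCT" agree on "ATGCTGC" (7 characters) before diverging; nothing deeper is shared.
Longest shared-prefix length: 7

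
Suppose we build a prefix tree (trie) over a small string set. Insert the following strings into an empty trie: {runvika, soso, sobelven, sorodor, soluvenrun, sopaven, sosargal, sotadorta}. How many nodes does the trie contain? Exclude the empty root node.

Trace insertions, counting only characters that open a new branch:
  "runvika" → 7 new (r, u, n, v, i, k, a)
  "soso" → 4 new (s, o, s, o)
  "sobelven" → prefix "so" already present; 6 new (b, e, l, v, e, n)
  "sorodor" → prefix "so" already present; 5 new (r, o, d, o, r)
  "soluvenrun" → prefix "so" already present; 8 new (l, u, v, e, n, r, u, n)
  "sopaven" → prefix "so" already present; 5 new (p, a, v, e, n)
  "sosargal" → prefix "sos" already present; 5 new (a, r, g, a, l)
  "sotadorta" → prefix "so" already present; 7 new (t, a, d, o, r, t, a)
Total nodes = 7 + 4 + 6 + 5 + 8 + 5 + 5 + 7 = 47

47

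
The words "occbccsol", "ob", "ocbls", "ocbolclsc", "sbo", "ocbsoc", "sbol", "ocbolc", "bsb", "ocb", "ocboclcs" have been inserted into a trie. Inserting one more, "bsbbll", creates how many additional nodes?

3

"bsb" is already a path in the trie; the remaining "bll" must be added.
Each of the 3 remaining characters creates one node.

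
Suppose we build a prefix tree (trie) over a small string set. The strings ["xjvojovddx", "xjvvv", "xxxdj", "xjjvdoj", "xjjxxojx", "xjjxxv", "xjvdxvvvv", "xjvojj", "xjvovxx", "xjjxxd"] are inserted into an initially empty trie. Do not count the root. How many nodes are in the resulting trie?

Trie structure (* marks end of a word):
(root)
└─ x
   ├─ j
   │  ├─ j
   │  │  ├─ v
   │  │  │  └─ d
   │  │  │     └─ o
   │  │  │        └─ j *
   │  │  └─ x
   │  │     └─ x
   │  │        ├─ d *
   │  │        ├─ o
   │  │        │  └─ j
   │  │        │     └─ x *
   │  │        └─ v *
   │  └─ v
   │     ├─ d
   │     │  └─ x
   │     │     └─ v
   │     │        └─ v
   │     │           └─ v
   │     │              └─ v *
   │     ├─ o
   │     │  ├─ j
   │     │  │  ├─ j *
   │     │  │  └─ o
   │     │  │     └─ v
   │     │  │        └─ d
   │     │  │           └─ d
   │     │  │              └─ x *
   │     │  └─ v
   │     │     └─ x
   │     │        └─ x *
   │     └─ v
   │        └─ v *
   └─ x
      └─ x
         └─ d
            └─ j *
Counting every labelled node above: 38.

38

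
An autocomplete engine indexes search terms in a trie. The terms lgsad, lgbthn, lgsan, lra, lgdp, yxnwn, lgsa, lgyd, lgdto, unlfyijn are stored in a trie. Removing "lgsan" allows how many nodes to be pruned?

1

A node on "lgsan"'s path can go only if nothing else ends at it or branches off below it.
The suffix "n" (1 node) is used only by "lgsan"; the node for "lgsa" still has the child "d", so pruning stops there.
Nodes removed: 1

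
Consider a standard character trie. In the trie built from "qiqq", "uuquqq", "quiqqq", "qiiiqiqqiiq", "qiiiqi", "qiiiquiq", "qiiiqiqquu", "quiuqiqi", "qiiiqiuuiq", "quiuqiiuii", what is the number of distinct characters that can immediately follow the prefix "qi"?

The children of the "qi" node are the distinct next characters among strings starting with "qi".
Characters that immediately follow "qi" among the stored strings: {i, q}.
That node has 2 child edges.

2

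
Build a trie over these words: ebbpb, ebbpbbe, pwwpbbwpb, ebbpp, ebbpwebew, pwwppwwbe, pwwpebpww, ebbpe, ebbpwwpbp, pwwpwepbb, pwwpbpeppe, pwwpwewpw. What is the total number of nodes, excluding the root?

50

Insert word by word; a character creates a node only if that edge doesn't already exist:
  "ebbpb" → 5 new (e, b, b, p, b)
  "ebbpbbe" → prefix "ebbpb" already present; 2 new (b, e)
  "pwwpbbwpb" → 9 new (p, w, w, p, b, b, w, p, b)
  "ebbpp" → prefix "ebbp" already present; 1 new (p)
  "ebbpwebew" → prefix "ebbp" already present; 5 new (w, e, b, e, w)
  "pwwppwwbe" → prefix "pwwp" already present; 5 new (p, w, w, b, e)
  "pwwpebpww" → prefix "pwwp" already present; 5 new (e, b, p, w, w)
  "ebbpe" → prefix "ebbp" already present; 1 new (e)
  "ebbpwwpbp" → prefix "ebbpw" already present; 4 new (w, p, b, p)
  "pwwpwepbb" → prefix "pwwp" already present; 5 new (w, e, p, b, b)
  "pwwpbpeppe" → prefix "pwwpb" already present; 5 new (p, e, p, p, e)
  "pwwpwewpw" → prefix "pwwpwe" already present; 3 new (w, p, w)
Total nodes = 5 + 2 + 9 + 1 + 5 + 5 + 5 + 1 + 4 + 5 + 5 + 3 = 50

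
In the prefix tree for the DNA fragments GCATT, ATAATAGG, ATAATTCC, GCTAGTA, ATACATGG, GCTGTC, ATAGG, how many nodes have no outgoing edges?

A leaf is a node with no children — equivalently, the end of a word that is not a proper prefix of any other stored word.
Those words: "ATAATAGG", "ATAATTCC", "ATACATGG", "ATAGG", "GCATT", "GCTAGTA", "GCTGTC"
Leaf count: 7

7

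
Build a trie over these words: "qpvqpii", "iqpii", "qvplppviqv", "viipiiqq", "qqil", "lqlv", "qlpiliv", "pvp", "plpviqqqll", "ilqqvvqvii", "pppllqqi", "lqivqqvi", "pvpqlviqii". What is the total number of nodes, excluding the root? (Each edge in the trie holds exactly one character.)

Trace insertions, counting only characters that open a new branch:
  "qpvqpii" → 7 new (q, p, v, q, p, i, i)
  "iqpii" → 5 new (i, q, p, i, i)
  "qvplppviqv" → prefix "q" already present; 9 new (v, p, l, p, p, v, i, q, v)
  "viipiiqq" → 8 new (v, i, i, p, i, i, q, q)
  "qqil" → prefix "q" already present; 3 new (q, i, l)
  "lqlv" → 4 new (l, q, l, v)
  "qlpiliv" → prefix "q" already present; 6 new (l, p, i, l, i, v)
  "pvp" → 3 new (p, v, p)
  "plpviqqqll" → prefix "p" already present; 9 new (l, p, v, i, q, q, q, l, l)
  "ilqqvvqvii" → prefix "i" already present; 9 new (l, q, q, v, v, q, v, i, i)
  "pppllqqi" → prefix "p" already present; 7 new (p, p, l, l, q, q, i)
  "lqivqqvi" → prefix "lq" already present; 6 new (i, v, q, q, v, i)
  "pvpqlviqii" → prefix "pvp" already present; 7 new (q, l, v, i, q, i, i)
Total nodes = 7 + 5 + 9 + 8 + 3 + 4 + 6 + 3 + 9 + 9 + 7 + 6 + 7 = 83

83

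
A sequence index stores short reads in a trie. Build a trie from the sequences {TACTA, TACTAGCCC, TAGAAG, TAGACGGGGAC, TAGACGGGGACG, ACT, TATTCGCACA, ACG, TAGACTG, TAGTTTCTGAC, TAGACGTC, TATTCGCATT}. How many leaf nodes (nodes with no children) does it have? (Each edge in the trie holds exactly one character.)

10

A leaf is a node with no children — equivalently, the end of a word that is not a proper prefix of any other stored word.
Those words: "ACG", "ACT", "TACTAGCCC", "TAGAAG", "TAGACGGGGACG", "TAGACGTC", "TAGACTG", "TAGTTTCTGAC", "TATTCGCACA", "TATTCGCATT"
Leaf count: 10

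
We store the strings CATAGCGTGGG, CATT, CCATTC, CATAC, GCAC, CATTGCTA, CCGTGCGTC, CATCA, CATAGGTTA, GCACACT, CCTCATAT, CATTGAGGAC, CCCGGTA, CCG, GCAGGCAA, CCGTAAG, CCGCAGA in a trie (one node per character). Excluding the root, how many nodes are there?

70

Count nodes per top-level branch (shared prefixes stored once):
  'C'-branch (CATAC, CATAGCGTGGG, CATAGGTTA, CATCA, CATT, CATTGAGGAC, CATTGCTA, CCATTC, CCCGGTA, CCG, CCGCAGA, CCGTAAG, CCGTGCGTC, CCTCATAT): 58 nodes
  'G'-branch (GCAC, GCACACT, GCAGGCAA): 12 nodes
Sum: 70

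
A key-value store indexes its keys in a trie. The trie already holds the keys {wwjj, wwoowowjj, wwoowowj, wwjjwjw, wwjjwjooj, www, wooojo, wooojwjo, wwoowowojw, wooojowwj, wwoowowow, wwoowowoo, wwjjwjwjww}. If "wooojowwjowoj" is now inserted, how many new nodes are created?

"wooojowwj" is already a path in the trie; the remaining "owoj" must be added.
So 13 − 9 = 4 new nodes.

4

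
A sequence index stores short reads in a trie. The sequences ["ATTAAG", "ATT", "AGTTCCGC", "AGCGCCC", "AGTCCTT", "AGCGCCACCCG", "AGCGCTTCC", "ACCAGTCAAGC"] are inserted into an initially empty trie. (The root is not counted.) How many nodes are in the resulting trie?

41

Trace insertions, counting only characters that open a new branch:
  "ATTAAG" → 6 new (A, T, T, A, A, G)
  "ATT" → prefix "ATT" already present; 0 new (none)
  "AGTTCCGC" → prefix "A" already present; 7 new (G, T, T, C, C, G, C)
  "AGCGCCC" → prefix "AG" already present; 5 new (C, G, C, C, C)
  "AGTCCTT" → prefix "AGT" already present; 4 new (C, C, T, T)
  "AGCGCCACCCG" → prefix "AGCGCC" already present; 5 new (A, C, C, C, G)
  "AGCGCTTCC" → prefix "AGCGC" already present; 4 new (T, T, C, C)
  "ACCAGTCAAGC" → prefix "A" already present; 10 new (C, C, A, G, T, C, A, A, G, C)
Total nodes = 6 + 0 + 7 + 5 + 4 + 5 + 4 + 10 = 41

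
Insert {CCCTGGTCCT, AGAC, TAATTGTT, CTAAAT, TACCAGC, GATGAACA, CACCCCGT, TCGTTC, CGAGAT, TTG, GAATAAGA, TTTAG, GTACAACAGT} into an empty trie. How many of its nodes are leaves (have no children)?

13

Leaves are exactly the stored words that no other stored word extends.
Those words: "AGAC", "CACCCCGT", "CCCTGGTCCT", "CGAGAT", "CTAAAT", "GAATAAGA", "GATGAACA", "GTACAACAGT", "TAATTGTT", "TACCAGC", "TCGTTC", "TTG", "TTTAG"
Leaf count: 13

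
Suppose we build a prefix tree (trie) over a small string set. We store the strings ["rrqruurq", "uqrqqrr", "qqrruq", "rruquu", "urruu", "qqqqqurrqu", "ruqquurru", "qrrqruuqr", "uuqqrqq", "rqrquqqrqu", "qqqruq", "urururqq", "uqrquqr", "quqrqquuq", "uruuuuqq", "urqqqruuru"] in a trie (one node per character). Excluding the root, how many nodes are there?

101

Insert word by word; a character creates a node only if that edge doesn't already exist:
  "rrqruurq" → 8 new (r, r, q, r, u, u, r, q)
  "uqrqqrr" → 7 new (u, q, r, q, q, r, r)
  "qqrruq" → 6 new (q, q, r, r, u, q)
  "rruquu" → prefix "rr" already present; 4 new (u, q, u, u)
  "urruu" → prefix "u" already present; 4 new (r, r, u, u)
  "qqqqqurrqu" → prefix "qq" already present; 8 new (q, q, q, u, r, r, q, u)
  "ruqquurru" → prefix "r" already present; 8 new (u, q, q, u, u, r, r, u)
  "qrrqruuqr" → prefix "q" already present; 8 new (r, r, q, r, u, u, q, r)
  "uuqqrqq" → prefix "u" already present; 6 new (u, q, q, r, q, q)
  "rqrquqqrqu" → prefix "r" already present; 9 new (q, r, q, u, q, q, r, q, u)
  "qqqruq" → prefix "qqq" already present; 3 new (r, u, q)
  "urururqq" → prefix "ur" already present; 6 new (u, r, u, r, q, q)
  "uqrquqr" → prefix "uqrq" already present; 3 new (u, q, r)
  "quqrqquuq" → prefix "q" already present; 8 new (u, q, r, q, q, u, u, q)
  "uruuuuqq" → prefix "uru" already present; 5 new (u, u, u, q, q)
  "urqqqruuru" → prefix "ur" already present; 8 new (q, q, q, r, u, u, r, u)
Total nodes = 8 + 7 + 6 + 4 + 4 + 8 + 8 + 8 + 6 + 9 + 3 + 6 + 3 + 8 + 5 + 8 = 101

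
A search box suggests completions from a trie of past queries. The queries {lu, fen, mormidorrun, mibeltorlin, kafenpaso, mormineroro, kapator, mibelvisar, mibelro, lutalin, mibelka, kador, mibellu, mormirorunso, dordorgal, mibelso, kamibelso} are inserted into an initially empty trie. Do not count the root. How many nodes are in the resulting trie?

Count nodes per top-level branch (shared prefixes stored once):
  'd'-branch (dordorgal): 9 nodes
  'f'-branch (fen): 3 nodes
  'k'-branch (kador, kafenpaso, kamibelso, kapator): 24 nodes
  'l'-branch (lu, lutalin): 7 nodes
  'm'-branch (mibelka, mibellu, mibelro, mibelso, mibeltorlin, mibelvisar, mormidorrun, mormineroro, mormirorunso): 47 nodes
Sum: 90

90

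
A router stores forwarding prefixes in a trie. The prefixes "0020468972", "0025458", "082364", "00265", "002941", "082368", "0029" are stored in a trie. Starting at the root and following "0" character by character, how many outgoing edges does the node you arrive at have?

Walk "0" from the root, arriving at one node.
Characters that immediately follow "0" among the stored strings: {0, 8}.
That node has 2 child edges.

2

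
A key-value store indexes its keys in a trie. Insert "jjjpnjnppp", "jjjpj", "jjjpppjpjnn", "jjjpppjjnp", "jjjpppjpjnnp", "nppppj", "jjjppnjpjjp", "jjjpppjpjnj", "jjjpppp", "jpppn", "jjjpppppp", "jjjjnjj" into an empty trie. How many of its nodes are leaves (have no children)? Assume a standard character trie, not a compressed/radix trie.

10

Leaves are exactly the stored words that no other stored word extends.
Those words: "jjjjnjj", "jjjpj", "jjjpnjnppp", "jjjppnjpjjp", "jjjpppjjnp", "jjjpppjpjnj", "jjjpppjpjnnp", "jjjpppppp", "jpppn", "nppppj"
Leaf count: 10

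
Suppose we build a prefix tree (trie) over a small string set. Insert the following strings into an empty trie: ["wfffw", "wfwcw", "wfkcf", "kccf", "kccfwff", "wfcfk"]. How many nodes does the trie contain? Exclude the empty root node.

Trace insertions, counting only characters that open a new branch:
  "wfffw" → 5 new (w, f, f, f, w)
  "wfwcw" → prefix "wf" already present; 3 new (w, c, w)
  "wfkcf" → prefix "wf" already present; 3 new (k, c, f)
  "kccf" → 4 new (k, c, c, f)
  "kccfwff" → prefix "kccf" already present; 3 new (w, f, f)
  "wfcfk" → prefix "wf" already present; 3 new (c, f, k)
Total nodes = 5 + 3 + 3 + 4 + 3 + 3 = 21

21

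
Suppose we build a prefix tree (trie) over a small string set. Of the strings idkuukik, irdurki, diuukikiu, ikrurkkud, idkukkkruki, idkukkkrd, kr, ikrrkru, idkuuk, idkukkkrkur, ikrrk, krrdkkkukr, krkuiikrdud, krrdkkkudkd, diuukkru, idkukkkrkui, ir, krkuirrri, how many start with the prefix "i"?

Traverse to the node for "i", then collect every word in that subtree.
Words under "i": idkukkkrd, idkukkkrkui, idkukkkrkur, idkukkkruki, idkuuk, idkuukik, ikrrk, ikrrkru, ikrurkkud, ir, irdurki
Count: 11

11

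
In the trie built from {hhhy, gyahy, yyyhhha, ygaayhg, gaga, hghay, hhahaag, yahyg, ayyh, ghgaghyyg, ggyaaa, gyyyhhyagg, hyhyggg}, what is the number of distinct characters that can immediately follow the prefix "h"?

Follow the path "h" to its node, then look at its outgoing edges.
Distinct next characters after "h": g, h, y.
That node has 3 child edges.

3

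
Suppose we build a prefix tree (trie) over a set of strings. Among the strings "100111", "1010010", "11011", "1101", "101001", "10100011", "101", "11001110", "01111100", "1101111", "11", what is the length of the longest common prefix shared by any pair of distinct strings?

Look for the deepest trie node that still has at least two words in its subtree.
"101001" and "1010010" agree on "101001" (6 characters) before diverging; nothing deeper is shared.
Longest shared-prefix length: 6

6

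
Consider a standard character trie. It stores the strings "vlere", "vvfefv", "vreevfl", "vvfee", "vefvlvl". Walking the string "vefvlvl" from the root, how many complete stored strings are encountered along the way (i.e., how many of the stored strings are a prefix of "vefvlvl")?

1

Walk "vefvlvl" from the root; an end-of-word marker is hit whenever a stored word is a prefix of "vefvlvl".
Prefixes of the query that are stored words: "vefvlvl"
Count: 1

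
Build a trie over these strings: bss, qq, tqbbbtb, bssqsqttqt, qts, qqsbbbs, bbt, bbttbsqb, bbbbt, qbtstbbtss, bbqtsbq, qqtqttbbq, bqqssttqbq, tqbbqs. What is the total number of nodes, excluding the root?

Trace insertions, counting only characters that open a new branch:
  "bss" → 3 new (b, s, s)
  "qq" → 2 new (q, q)
  "tqbbbtb" → 7 new (t, q, b, b, b, t, b)
  "bssqsqttqt" → prefix "bss" already present; 7 new (q, s, q, t, t, q, t)
  "qts" → prefix "q" already present; 2 new (t, s)
  "qqsbbbs" → prefix "qq" already present; 5 new (s, b, b, b, s)
  "bbt" → prefix "b" already present; 2 new (b, t)
  "bbttbsqb" → prefix "bbt" already present; 5 new (t, b, s, q, b)
  "bbbbt" → prefix "bb" already present; 3 new (b, b, t)
  "qbtstbbtss" → prefix "q" already present; 9 new (b, t, s, t, b, b, t, s, s)
  "bbqtsbq" → prefix "bb" already present; 5 new (q, t, s, b, q)
  "qqtqttbbq" → prefix "qq" already present; 7 new (t, q, t, t, b, b, q)
  "bqqssttqbq" → prefix "b" already present; 9 new (q, q, s, s, t, t, q, b, q)
  "tqbbqs" → prefix "tqbb" already present; 2 new (q, s)
Total nodes = 3 + 2 + 7 + 7 + 2 + 5 + 2 + 5 + 3 + 9 + 5 + 7 + 9 + 2 = 68

68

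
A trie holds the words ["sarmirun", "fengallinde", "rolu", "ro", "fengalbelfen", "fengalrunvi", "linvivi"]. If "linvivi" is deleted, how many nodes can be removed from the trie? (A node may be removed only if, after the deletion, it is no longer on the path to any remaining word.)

7

Walk "linvivi" from the leaf back toward the root, removing each node that no remaining word uses.
No other word shares any prefix with "linvivi", so all 7 of its nodes go.
Nodes removed: 7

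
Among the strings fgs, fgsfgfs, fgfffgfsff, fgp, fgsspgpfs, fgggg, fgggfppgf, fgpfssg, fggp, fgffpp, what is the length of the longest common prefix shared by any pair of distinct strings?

4

The deepest shared node is where two words last agree before diverging.
e.g. "fgfffgfsff" and "fgffpp" share the prefix "fgff" of length 4; no pair shares a longer one.
Longest shared-prefix length: 4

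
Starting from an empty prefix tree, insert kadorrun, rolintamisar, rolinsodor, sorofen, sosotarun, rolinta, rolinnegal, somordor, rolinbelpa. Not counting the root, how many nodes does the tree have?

Trace insertions, counting only characters that open a new branch:
  "kadorrun" → 8 new (k, a, d, o, r, r, u, n)
  "rolintamisar" → 12 new (r, o, l, i, n, t, a, m, i, s, a, r)
  "rolinsodor" → prefix "rolin" already present; 5 new (s, o, d, o, r)
  "sorofen" → 7 new (s, o, r, o, f, e, n)
  "sosotarun" → prefix "so" already present; 7 new (s, o, t, a, r, u, n)
  "rolinta" → prefix "rolinta" already present; 0 new (none)
  "rolinnegal" → prefix "rolin" already present; 5 new (n, e, g, a, l)
  "somordor" → prefix "so" already present; 6 new (m, o, r, d, o, r)
  "rolinbelpa" → prefix "rolin" already present; 5 new (b, e, l, p, a)
Total nodes = 8 + 12 + 5 + 7 + 7 + 0 + 5 + 6 + 5 = 55

55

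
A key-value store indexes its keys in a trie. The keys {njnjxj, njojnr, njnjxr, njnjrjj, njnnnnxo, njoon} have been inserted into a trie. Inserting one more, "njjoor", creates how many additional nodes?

"nj" is already a path in the trie; the remaining "joor" must be added.
New nodes needed: |"njjoor"| − 2 = 6 − 2 = 4.

4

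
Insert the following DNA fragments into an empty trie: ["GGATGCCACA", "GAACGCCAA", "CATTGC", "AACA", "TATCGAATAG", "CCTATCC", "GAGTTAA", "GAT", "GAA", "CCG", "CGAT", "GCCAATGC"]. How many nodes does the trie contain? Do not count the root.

For each word, the new-node count is its length minus the longest prefix already in the trie:
  "GGATGCCACA" → 10 new (G, G, A, T, G, C, C, A, C, A)
  "GAACGCCAA" → prefix "G" already present; 8 new (A, A, C, G, C, C, A, A)
  "CATTGC" → 6 new (C, A, T, T, G, C)
  "AACA" → 4 new (A, A, C, A)
  "TATCGAATAG" → 10 new (T, A, T, C, G, A, A, T, A, G)
  "CCTATCC" → prefix "C" already present; 6 new (C, T, A, T, C, C)
  "GAGTTAA" → prefix "GA" already present; 5 new (G, T, T, A, A)
  "GAT" → prefix "GA" already present; 1 new (T)
  "GAA" → prefix "GAA" already present; 0 new (none)
  "CCG" → prefix "CC" already present; 1 new (G)
  "CGAT" → prefix "C" already present; 3 new (G, A, T)
  "GCCAATGC" → prefix "G" already present; 7 new (C, C, A, A, T, G, C)
Total nodes = 10 + 8 + 6 + 4 + 10 + 6 + 5 + 1 + 0 + 1 + 3 + 7 = 61

61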